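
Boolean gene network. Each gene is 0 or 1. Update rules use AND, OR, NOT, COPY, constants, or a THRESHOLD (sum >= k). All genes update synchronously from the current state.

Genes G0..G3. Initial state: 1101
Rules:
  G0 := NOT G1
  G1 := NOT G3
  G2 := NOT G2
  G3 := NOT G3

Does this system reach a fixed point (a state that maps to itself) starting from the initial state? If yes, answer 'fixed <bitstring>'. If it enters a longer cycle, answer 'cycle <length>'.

Step 0: 1101
Step 1: G0=NOT G1=NOT 1=0 G1=NOT G3=NOT 1=0 G2=NOT G2=NOT 0=1 G3=NOT G3=NOT 1=0 -> 0010
Step 2: G0=NOT G1=NOT 0=1 G1=NOT G3=NOT 0=1 G2=NOT G2=NOT 1=0 G3=NOT G3=NOT 0=1 -> 1101
Cycle of length 2 starting at step 0 -> no fixed point

Answer: cycle 2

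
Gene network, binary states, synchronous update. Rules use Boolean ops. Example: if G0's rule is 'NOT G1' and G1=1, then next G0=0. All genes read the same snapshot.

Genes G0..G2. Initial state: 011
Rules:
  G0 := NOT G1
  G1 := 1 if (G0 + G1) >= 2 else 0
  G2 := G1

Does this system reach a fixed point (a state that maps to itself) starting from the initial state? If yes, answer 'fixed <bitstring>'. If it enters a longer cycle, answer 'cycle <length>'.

Step 0: 011
Step 1: G0=NOT G1=NOT 1=0 G1=(0+1>=2)=0 G2=G1=1 -> 001
Step 2: G0=NOT G1=NOT 0=1 G1=(0+0>=2)=0 G2=G1=0 -> 100
Step 3: G0=NOT G1=NOT 0=1 G1=(1+0>=2)=0 G2=G1=0 -> 100
Fixed point reached at step 2: 100

Answer: fixed 100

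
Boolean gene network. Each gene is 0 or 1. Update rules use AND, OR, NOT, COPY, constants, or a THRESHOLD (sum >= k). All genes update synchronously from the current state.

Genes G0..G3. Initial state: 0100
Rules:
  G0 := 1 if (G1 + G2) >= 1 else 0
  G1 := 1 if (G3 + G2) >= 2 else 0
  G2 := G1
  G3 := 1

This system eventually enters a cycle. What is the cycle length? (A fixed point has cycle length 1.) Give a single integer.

Step 0: 0100
Step 1: G0=(1+0>=1)=1 G1=(0+0>=2)=0 G2=G1=1 G3=1(const) -> 1011
Step 2: G0=(0+1>=1)=1 G1=(1+1>=2)=1 G2=G1=0 G3=1(const) -> 1101
Step 3: G0=(1+0>=1)=1 G1=(1+0>=2)=0 G2=G1=1 G3=1(const) -> 1011
State from step 3 equals state from step 1 -> cycle length 2

Answer: 2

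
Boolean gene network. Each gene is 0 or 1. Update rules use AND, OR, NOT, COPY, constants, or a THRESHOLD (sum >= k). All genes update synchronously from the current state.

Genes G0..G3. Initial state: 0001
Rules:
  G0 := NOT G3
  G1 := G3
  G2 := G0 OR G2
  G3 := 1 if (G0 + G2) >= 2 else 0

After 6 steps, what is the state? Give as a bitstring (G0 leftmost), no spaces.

Step 1: G0=NOT G3=NOT 1=0 G1=G3=1 G2=G0|G2=0|0=0 G3=(0+0>=2)=0 -> 0100
Step 2: G0=NOT G3=NOT 0=1 G1=G3=0 G2=G0|G2=0|0=0 G3=(0+0>=2)=0 -> 1000
Step 3: G0=NOT G3=NOT 0=1 G1=G3=0 G2=G0|G2=1|0=1 G3=(1+0>=2)=0 -> 1010
Step 4: G0=NOT G3=NOT 0=1 G1=G3=0 G2=G0|G2=1|1=1 G3=(1+1>=2)=1 -> 1011
Step 5: G0=NOT G3=NOT 1=0 G1=G3=1 G2=G0|G2=1|1=1 G3=(1+1>=2)=1 -> 0111
Step 6: G0=NOT G3=NOT 1=0 G1=G3=1 G2=G0|G2=0|1=1 G3=(0+1>=2)=0 -> 0110

0110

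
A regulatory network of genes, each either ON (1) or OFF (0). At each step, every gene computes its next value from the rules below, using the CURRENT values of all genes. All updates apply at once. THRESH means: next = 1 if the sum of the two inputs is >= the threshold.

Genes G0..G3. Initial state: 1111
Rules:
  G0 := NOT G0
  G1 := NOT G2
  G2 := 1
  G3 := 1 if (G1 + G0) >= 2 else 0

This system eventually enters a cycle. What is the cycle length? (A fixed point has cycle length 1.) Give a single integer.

Step 0: 1111
Step 1: G0=NOT G0=NOT 1=0 G1=NOT G2=NOT 1=0 G2=1(const) G3=(1+1>=2)=1 -> 0011
Step 2: G0=NOT G0=NOT 0=1 G1=NOT G2=NOT 1=0 G2=1(const) G3=(0+0>=2)=0 -> 1010
Step 3: G0=NOT G0=NOT 1=0 G1=NOT G2=NOT 1=0 G2=1(const) G3=(0+1>=2)=0 -> 0010
Step 4: G0=NOT G0=NOT 0=1 G1=NOT G2=NOT 1=0 G2=1(const) G3=(0+0>=2)=0 -> 1010
State from step 4 equals state from step 2 -> cycle length 2

Answer: 2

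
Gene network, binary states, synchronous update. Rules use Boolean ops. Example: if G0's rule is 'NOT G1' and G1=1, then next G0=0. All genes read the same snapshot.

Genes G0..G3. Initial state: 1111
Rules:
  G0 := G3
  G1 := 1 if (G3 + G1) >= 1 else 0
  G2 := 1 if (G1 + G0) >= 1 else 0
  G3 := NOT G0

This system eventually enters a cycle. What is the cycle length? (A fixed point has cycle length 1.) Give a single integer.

Answer: 4

Derivation:
Step 0: 1111
Step 1: G0=G3=1 G1=(1+1>=1)=1 G2=(1+1>=1)=1 G3=NOT G0=NOT 1=0 -> 1110
Step 2: G0=G3=0 G1=(0+1>=1)=1 G2=(1+1>=1)=1 G3=NOT G0=NOT 1=0 -> 0110
Step 3: G0=G3=0 G1=(0+1>=1)=1 G2=(1+0>=1)=1 G3=NOT G0=NOT 0=1 -> 0111
Step 4: G0=G3=1 G1=(1+1>=1)=1 G2=(1+0>=1)=1 G3=NOT G0=NOT 0=1 -> 1111
State from step 4 equals state from step 0 -> cycle length 4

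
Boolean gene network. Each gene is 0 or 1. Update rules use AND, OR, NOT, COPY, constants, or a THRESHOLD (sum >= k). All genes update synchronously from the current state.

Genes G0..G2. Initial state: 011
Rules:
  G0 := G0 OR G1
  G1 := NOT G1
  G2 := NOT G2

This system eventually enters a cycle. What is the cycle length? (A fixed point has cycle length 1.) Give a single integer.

Answer: 2

Derivation:
Step 0: 011
Step 1: G0=G0|G1=0|1=1 G1=NOT G1=NOT 1=0 G2=NOT G2=NOT 1=0 -> 100
Step 2: G0=G0|G1=1|0=1 G1=NOT G1=NOT 0=1 G2=NOT G2=NOT 0=1 -> 111
Step 3: G0=G0|G1=1|1=1 G1=NOT G1=NOT 1=0 G2=NOT G2=NOT 1=0 -> 100
State from step 3 equals state from step 1 -> cycle length 2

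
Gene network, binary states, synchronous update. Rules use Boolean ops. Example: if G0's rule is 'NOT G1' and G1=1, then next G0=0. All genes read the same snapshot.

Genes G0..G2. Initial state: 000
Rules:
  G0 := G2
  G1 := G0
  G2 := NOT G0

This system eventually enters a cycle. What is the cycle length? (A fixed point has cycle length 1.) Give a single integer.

Step 0: 000
Step 1: G0=G2=0 G1=G0=0 G2=NOT G0=NOT 0=1 -> 001
Step 2: G0=G2=1 G1=G0=0 G2=NOT G0=NOT 0=1 -> 101
Step 3: G0=G2=1 G1=G0=1 G2=NOT G0=NOT 1=0 -> 110
Step 4: G0=G2=0 G1=G0=1 G2=NOT G0=NOT 1=0 -> 010
Step 5: G0=G2=0 G1=G0=0 G2=NOT G0=NOT 0=1 -> 001
State from step 5 equals state from step 1 -> cycle length 4

Answer: 4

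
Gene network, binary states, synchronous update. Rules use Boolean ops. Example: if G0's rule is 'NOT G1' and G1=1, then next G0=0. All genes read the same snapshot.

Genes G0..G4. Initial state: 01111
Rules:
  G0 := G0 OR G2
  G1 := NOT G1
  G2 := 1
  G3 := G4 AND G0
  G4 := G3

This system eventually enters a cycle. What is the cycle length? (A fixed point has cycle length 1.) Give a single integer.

Step 0: 01111
Step 1: G0=G0|G2=0|1=1 G1=NOT G1=NOT 1=0 G2=1(const) G3=G4&G0=1&0=0 G4=G3=1 -> 10101
Step 2: G0=G0|G2=1|1=1 G1=NOT G1=NOT 0=1 G2=1(const) G3=G4&G0=1&1=1 G4=G3=0 -> 11110
Step 3: G0=G0|G2=1|1=1 G1=NOT G1=NOT 1=0 G2=1(const) G3=G4&G0=0&1=0 G4=G3=1 -> 10101
State from step 3 equals state from step 1 -> cycle length 2

Answer: 2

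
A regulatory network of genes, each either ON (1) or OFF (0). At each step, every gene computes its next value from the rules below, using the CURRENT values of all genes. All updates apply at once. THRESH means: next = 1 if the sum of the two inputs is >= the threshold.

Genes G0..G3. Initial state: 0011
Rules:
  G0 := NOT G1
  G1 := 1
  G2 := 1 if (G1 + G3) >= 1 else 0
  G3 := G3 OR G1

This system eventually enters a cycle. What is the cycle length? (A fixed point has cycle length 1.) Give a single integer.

Step 0: 0011
Step 1: G0=NOT G1=NOT 0=1 G1=1(const) G2=(0+1>=1)=1 G3=G3|G1=1|0=1 -> 1111
Step 2: G0=NOT G1=NOT 1=0 G1=1(const) G2=(1+1>=1)=1 G3=G3|G1=1|1=1 -> 0111
Step 3: G0=NOT G1=NOT 1=0 G1=1(const) G2=(1+1>=1)=1 G3=G3|G1=1|1=1 -> 0111
State from step 3 equals state from step 2 -> cycle length 1

Answer: 1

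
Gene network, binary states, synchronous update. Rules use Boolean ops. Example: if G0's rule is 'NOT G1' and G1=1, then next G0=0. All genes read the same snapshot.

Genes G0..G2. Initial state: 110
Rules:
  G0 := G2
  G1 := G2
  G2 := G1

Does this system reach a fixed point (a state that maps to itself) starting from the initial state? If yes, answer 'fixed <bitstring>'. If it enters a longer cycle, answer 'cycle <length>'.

Answer: cycle 2

Derivation:
Step 0: 110
Step 1: G0=G2=0 G1=G2=0 G2=G1=1 -> 001
Step 2: G0=G2=1 G1=G2=1 G2=G1=0 -> 110
Cycle of length 2 starting at step 0 -> no fixed point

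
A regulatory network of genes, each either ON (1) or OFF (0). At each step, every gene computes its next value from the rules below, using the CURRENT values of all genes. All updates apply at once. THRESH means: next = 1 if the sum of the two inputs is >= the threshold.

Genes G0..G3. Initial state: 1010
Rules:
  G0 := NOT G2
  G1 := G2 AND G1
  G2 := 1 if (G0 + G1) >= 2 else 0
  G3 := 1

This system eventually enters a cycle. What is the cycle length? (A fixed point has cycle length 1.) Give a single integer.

Answer: 1

Derivation:
Step 0: 1010
Step 1: G0=NOT G2=NOT 1=0 G1=G2&G1=1&0=0 G2=(1+0>=2)=0 G3=1(const) -> 0001
Step 2: G0=NOT G2=NOT 0=1 G1=G2&G1=0&0=0 G2=(0+0>=2)=0 G3=1(const) -> 1001
Step 3: G0=NOT G2=NOT 0=1 G1=G2&G1=0&0=0 G2=(1+0>=2)=0 G3=1(const) -> 1001
State from step 3 equals state from step 2 -> cycle length 1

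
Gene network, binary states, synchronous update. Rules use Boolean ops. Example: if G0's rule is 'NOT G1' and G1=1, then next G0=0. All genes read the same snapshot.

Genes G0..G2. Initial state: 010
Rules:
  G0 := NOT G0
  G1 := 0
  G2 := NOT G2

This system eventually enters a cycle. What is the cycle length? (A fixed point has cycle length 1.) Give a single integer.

Step 0: 010
Step 1: G0=NOT G0=NOT 0=1 G1=0(const) G2=NOT G2=NOT 0=1 -> 101
Step 2: G0=NOT G0=NOT 1=0 G1=0(const) G2=NOT G2=NOT 1=0 -> 000
Step 3: G0=NOT G0=NOT 0=1 G1=0(const) G2=NOT G2=NOT 0=1 -> 101
State from step 3 equals state from step 1 -> cycle length 2

Answer: 2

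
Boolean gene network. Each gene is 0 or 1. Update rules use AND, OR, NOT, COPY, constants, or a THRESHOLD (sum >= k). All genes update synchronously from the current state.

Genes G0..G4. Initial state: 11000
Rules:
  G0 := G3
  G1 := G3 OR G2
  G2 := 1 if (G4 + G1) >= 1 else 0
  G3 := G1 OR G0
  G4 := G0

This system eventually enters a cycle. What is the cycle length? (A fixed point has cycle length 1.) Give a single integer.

Answer: 1

Derivation:
Step 0: 11000
Step 1: G0=G3=0 G1=G3|G2=0|0=0 G2=(0+1>=1)=1 G3=G1|G0=1|1=1 G4=G0=1 -> 00111
Step 2: G0=G3=1 G1=G3|G2=1|1=1 G2=(1+0>=1)=1 G3=G1|G0=0|0=0 G4=G0=0 -> 11100
Step 3: G0=G3=0 G1=G3|G2=0|1=1 G2=(0+1>=1)=1 G3=G1|G0=1|1=1 G4=G0=1 -> 01111
Step 4: G0=G3=1 G1=G3|G2=1|1=1 G2=(1+1>=1)=1 G3=G1|G0=1|0=1 G4=G0=0 -> 11110
Step 5: G0=G3=1 G1=G3|G2=1|1=1 G2=(0+1>=1)=1 G3=G1|G0=1|1=1 G4=G0=1 -> 11111
Step 6: G0=G3=1 G1=G3|G2=1|1=1 G2=(1+1>=1)=1 G3=G1|G0=1|1=1 G4=G0=1 -> 11111
State from step 6 equals state from step 5 -> cycle length 1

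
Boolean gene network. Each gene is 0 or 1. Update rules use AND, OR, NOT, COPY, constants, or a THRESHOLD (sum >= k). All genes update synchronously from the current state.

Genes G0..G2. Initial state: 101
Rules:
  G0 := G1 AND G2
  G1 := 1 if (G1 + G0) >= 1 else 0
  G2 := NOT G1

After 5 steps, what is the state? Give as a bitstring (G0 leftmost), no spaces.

Step 1: G0=G1&G2=0&1=0 G1=(0+1>=1)=1 G2=NOT G1=NOT 0=1 -> 011
Step 2: G0=G1&G2=1&1=1 G1=(1+0>=1)=1 G2=NOT G1=NOT 1=0 -> 110
Step 3: G0=G1&G2=1&0=0 G1=(1+1>=1)=1 G2=NOT G1=NOT 1=0 -> 010
Step 4: G0=G1&G2=1&0=0 G1=(1+0>=1)=1 G2=NOT G1=NOT 1=0 -> 010
Step 5: G0=G1&G2=1&0=0 G1=(1+0>=1)=1 G2=NOT G1=NOT 1=0 -> 010

010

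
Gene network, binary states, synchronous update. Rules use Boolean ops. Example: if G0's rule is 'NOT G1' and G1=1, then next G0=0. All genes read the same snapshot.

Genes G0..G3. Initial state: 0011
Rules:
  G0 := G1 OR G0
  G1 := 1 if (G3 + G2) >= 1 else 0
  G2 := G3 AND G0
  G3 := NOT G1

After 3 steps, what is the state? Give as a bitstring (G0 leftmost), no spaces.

Step 1: G0=G1|G0=0|0=0 G1=(1+1>=1)=1 G2=G3&G0=1&0=0 G3=NOT G1=NOT 0=1 -> 0101
Step 2: G0=G1|G0=1|0=1 G1=(1+0>=1)=1 G2=G3&G0=1&0=0 G3=NOT G1=NOT 1=0 -> 1100
Step 3: G0=G1|G0=1|1=1 G1=(0+0>=1)=0 G2=G3&G0=0&1=0 G3=NOT G1=NOT 1=0 -> 1000

1000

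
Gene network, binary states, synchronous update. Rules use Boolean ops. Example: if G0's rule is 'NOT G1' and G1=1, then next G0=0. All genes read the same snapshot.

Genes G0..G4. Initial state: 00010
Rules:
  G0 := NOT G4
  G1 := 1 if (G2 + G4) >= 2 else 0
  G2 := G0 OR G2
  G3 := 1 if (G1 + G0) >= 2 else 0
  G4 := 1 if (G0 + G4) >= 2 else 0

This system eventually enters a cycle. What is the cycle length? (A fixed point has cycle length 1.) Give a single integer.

Step 0: 00010
Step 1: G0=NOT G4=NOT 0=1 G1=(0+0>=2)=0 G2=G0|G2=0|0=0 G3=(0+0>=2)=0 G4=(0+0>=2)=0 -> 10000
Step 2: G0=NOT G4=NOT 0=1 G1=(0+0>=2)=0 G2=G0|G2=1|0=1 G3=(0+1>=2)=0 G4=(1+0>=2)=0 -> 10100
Step 3: G0=NOT G4=NOT 0=1 G1=(1+0>=2)=0 G2=G0|G2=1|1=1 G3=(0+1>=2)=0 G4=(1+0>=2)=0 -> 10100
State from step 3 equals state from step 2 -> cycle length 1

Answer: 1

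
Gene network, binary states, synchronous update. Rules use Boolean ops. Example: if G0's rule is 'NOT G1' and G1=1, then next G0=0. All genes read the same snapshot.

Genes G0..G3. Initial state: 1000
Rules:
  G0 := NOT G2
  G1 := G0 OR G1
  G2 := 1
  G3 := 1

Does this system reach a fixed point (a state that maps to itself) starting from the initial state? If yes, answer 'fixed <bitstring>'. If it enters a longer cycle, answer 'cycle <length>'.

Step 0: 1000
Step 1: G0=NOT G2=NOT 0=1 G1=G0|G1=1|0=1 G2=1(const) G3=1(const) -> 1111
Step 2: G0=NOT G2=NOT 1=0 G1=G0|G1=1|1=1 G2=1(const) G3=1(const) -> 0111
Step 3: G0=NOT G2=NOT 1=0 G1=G0|G1=0|1=1 G2=1(const) G3=1(const) -> 0111
Fixed point reached at step 2: 0111

Answer: fixed 0111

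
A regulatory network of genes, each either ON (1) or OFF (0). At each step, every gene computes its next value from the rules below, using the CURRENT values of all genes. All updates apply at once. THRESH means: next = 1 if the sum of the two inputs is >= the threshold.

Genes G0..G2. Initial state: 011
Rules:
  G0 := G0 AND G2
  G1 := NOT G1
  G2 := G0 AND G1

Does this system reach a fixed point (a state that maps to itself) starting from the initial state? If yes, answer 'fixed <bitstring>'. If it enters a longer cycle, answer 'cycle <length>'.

Answer: cycle 2

Derivation:
Step 0: 011
Step 1: G0=G0&G2=0&1=0 G1=NOT G1=NOT 1=0 G2=G0&G1=0&1=0 -> 000
Step 2: G0=G0&G2=0&0=0 G1=NOT G1=NOT 0=1 G2=G0&G1=0&0=0 -> 010
Step 3: G0=G0&G2=0&0=0 G1=NOT G1=NOT 1=0 G2=G0&G1=0&1=0 -> 000
Cycle of length 2 starting at step 1 -> no fixed point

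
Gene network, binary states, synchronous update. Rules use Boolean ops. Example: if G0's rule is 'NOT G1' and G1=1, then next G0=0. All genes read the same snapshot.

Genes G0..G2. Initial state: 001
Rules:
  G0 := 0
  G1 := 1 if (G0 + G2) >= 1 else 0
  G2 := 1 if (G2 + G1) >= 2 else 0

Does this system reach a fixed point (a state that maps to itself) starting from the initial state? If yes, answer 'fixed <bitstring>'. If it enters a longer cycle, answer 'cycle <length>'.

Step 0: 001
Step 1: G0=0(const) G1=(0+1>=1)=1 G2=(1+0>=2)=0 -> 010
Step 2: G0=0(const) G1=(0+0>=1)=0 G2=(0+1>=2)=0 -> 000
Step 3: G0=0(const) G1=(0+0>=1)=0 G2=(0+0>=2)=0 -> 000
Fixed point reached at step 2: 000

Answer: fixed 000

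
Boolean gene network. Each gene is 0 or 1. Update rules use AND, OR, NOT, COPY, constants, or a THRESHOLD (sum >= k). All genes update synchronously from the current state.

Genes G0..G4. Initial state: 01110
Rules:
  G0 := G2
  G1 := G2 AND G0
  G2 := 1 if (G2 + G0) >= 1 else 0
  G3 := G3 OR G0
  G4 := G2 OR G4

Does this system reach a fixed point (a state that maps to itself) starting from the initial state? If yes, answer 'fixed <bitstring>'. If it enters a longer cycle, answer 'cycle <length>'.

Step 0: 01110
Step 1: G0=G2=1 G1=G2&G0=1&0=0 G2=(1+0>=1)=1 G3=G3|G0=1|0=1 G4=G2|G4=1|0=1 -> 10111
Step 2: G0=G2=1 G1=G2&G0=1&1=1 G2=(1+1>=1)=1 G3=G3|G0=1|1=1 G4=G2|G4=1|1=1 -> 11111
Step 3: G0=G2=1 G1=G2&G0=1&1=1 G2=(1+1>=1)=1 G3=G3|G0=1|1=1 G4=G2|G4=1|1=1 -> 11111
Fixed point reached at step 2: 11111

Answer: fixed 11111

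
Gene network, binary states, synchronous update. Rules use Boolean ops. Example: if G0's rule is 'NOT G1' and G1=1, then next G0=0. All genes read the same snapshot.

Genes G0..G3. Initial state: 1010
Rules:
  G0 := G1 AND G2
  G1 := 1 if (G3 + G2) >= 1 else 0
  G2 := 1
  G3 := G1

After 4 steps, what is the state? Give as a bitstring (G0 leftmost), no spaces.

Step 1: G0=G1&G2=0&1=0 G1=(0+1>=1)=1 G2=1(const) G3=G1=0 -> 0110
Step 2: G0=G1&G2=1&1=1 G1=(0+1>=1)=1 G2=1(const) G3=G1=1 -> 1111
Step 3: G0=G1&G2=1&1=1 G1=(1+1>=1)=1 G2=1(const) G3=G1=1 -> 1111
Step 4: G0=G1&G2=1&1=1 G1=(1+1>=1)=1 G2=1(const) G3=G1=1 -> 1111

1111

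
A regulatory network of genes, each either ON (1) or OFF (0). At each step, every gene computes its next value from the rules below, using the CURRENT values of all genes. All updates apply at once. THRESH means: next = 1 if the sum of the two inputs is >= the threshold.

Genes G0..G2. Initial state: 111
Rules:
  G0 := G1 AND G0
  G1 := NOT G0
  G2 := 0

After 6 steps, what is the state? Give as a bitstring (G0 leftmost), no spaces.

Step 1: G0=G1&G0=1&1=1 G1=NOT G0=NOT 1=0 G2=0(const) -> 100
Step 2: G0=G1&G0=0&1=0 G1=NOT G0=NOT 1=0 G2=0(const) -> 000
Step 3: G0=G1&G0=0&0=0 G1=NOT G0=NOT 0=1 G2=0(const) -> 010
Step 4: G0=G1&G0=1&0=0 G1=NOT G0=NOT 0=1 G2=0(const) -> 010
Step 5: G0=G1&G0=1&0=0 G1=NOT G0=NOT 0=1 G2=0(const) -> 010
Step 6: G0=G1&G0=1&0=0 G1=NOT G0=NOT 0=1 G2=0(const) -> 010

010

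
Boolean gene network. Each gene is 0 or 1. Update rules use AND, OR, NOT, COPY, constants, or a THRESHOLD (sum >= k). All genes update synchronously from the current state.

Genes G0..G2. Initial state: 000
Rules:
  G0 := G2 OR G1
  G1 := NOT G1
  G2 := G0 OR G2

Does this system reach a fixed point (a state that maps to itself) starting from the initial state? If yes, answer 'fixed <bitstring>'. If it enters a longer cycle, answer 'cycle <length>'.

Step 0: 000
Step 1: G0=G2|G1=0|0=0 G1=NOT G1=NOT 0=1 G2=G0|G2=0|0=0 -> 010
Step 2: G0=G2|G1=0|1=1 G1=NOT G1=NOT 1=0 G2=G0|G2=0|0=0 -> 100
Step 3: G0=G2|G1=0|0=0 G1=NOT G1=NOT 0=1 G2=G0|G2=1|0=1 -> 011
Step 4: G0=G2|G1=1|1=1 G1=NOT G1=NOT 1=0 G2=G0|G2=0|1=1 -> 101
Step 5: G0=G2|G1=1|0=1 G1=NOT G1=NOT 0=1 G2=G0|G2=1|1=1 -> 111
Step 6: G0=G2|G1=1|1=1 G1=NOT G1=NOT 1=0 G2=G0|G2=1|1=1 -> 101
Cycle of length 2 starting at step 4 -> no fixed point

Answer: cycle 2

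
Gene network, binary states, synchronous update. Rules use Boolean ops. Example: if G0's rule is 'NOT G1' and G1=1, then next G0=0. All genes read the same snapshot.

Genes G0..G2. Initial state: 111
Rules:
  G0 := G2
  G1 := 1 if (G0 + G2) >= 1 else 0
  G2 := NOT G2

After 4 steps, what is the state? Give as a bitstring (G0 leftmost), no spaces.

Step 1: G0=G2=1 G1=(1+1>=1)=1 G2=NOT G2=NOT 1=0 -> 110
Step 2: G0=G2=0 G1=(1+0>=1)=1 G2=NOT G2=NOT 0=1 -> 011
Step 3: G0=G2=1 G1=(0+1>=1)=1 G2=NOT G2=NOT 1=0 -> 110
Step 4: G0=G2=0 G1=(1+0>=1)=1 G2=NOT G2=NOT 0=1 -> 011

011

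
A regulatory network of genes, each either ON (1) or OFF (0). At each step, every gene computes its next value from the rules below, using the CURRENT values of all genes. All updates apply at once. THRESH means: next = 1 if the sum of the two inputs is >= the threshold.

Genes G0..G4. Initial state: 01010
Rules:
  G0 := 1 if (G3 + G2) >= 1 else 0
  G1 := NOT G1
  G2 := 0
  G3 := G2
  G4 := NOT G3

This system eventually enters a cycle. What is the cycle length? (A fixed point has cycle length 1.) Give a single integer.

Answer: 2

Derivation:
Step 0: 01010
Step 1: G0=(1+0>=1)=1 G1=NOT G1=NOT 1=0 G2=0(const) G3=G2=0 G4=NOT G3=NOT 1=0 -> 10000
Step 2: G0=(0+0>=1)=0 G1=NOT G1=NOT 0=1 G2=0(const) G3=G2=0 G4=NOT G3=NOT 0=1 -> 01001
Step 3: G0=(0+0>=1)=0 G1=NOT G1=NOT 1=0 G2=0(const) G3=G2=0 G4=NOT G3=NOT 0=1 -> 00001
Step 4: G0=(0+0>=1)=0 G1=NOT G1=NOT 0=1 G2=0(const) G3=G2=0 G4=NOT G3=NOT 0=1 -> 01001
State from step 4 equals state from step 2 -> cycle length 2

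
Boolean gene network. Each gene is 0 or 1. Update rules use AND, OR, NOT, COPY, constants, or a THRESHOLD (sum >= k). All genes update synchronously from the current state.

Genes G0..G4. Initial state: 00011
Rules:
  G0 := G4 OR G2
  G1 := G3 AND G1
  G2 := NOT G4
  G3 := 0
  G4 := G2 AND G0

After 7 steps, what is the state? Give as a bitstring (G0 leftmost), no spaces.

Step 1: G0=G4|G2=1|0=1 G1=G3&G1=1&0=0 G2=NOT G4=NOT 1=0 G3=0(const) G4=G2&G0=0&0=0 -> 10000
Step 2: G0=G4|G2=0|0=0 G1=G3&G1=0&0=0 G2=NOT G4=NOT 0=1 G3=0(const) G4=G2&G0=0&1=0 -> 00100
Step 3: G0=G4|G2=0|1=1 G1=G3&G1=0&0=0 G2=NOT G4=NOT 0=1 G3=0(const) G4=G2&G0=1&0=0 -> 10100
Step 4: G0=G4|G2=0|1=1 G1=G3&G1=0&0=0 G2=NOT G4=NOT 0=1 G3=0(const) G4=G2&G0=1&1=1 -> 10101
Step 5: G0=G4|G2=1|1=1 G1=G3&G1=0&0=0 G2=NOT G4=NOT 1=0 G3=0(const) G4=G2&G0=1&1=1 -> 10001
Step 6: G0=G4|G2=1|0=1 G1=G3&G1=0&0=0 G2=NOT G4=NOT 1=0 G3=0(const) G4=G2&G0=0&1=0 -> 10000
Step 7: G0=G4|G2=0|0=0 G1=G3&G1=0&0=0 G2=NOT G4=NOT 0=1 G3=0(const) G4=G2&G0=0&1=0 -> 00100

00100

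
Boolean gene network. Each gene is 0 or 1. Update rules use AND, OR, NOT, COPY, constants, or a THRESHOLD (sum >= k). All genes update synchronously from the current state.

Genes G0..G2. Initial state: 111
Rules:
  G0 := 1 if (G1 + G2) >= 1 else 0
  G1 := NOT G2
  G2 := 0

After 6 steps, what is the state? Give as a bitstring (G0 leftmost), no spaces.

Step 1: G0=(1+1>=1)=1 G1=NOT G2=NOT 1=0 G2=0(const) -> 100
Step 2: G0=(0+0>=1)=0 G1=NOT G2=NOT 0=1 G2=0(const) -> 010
Step 3: G0=(1+0>=1)=1 G1=NOT G2=NOT 0=1 G2=0(const) -> 110
Step 4: G0=(1+0>=1)=1 G1=NOT G2=NOT 0=1 G2=0(const) -> 110
Step 5: G0=(1+0>=1)=1 G1=NOT G2=NOT 0=1 G2=0(const) -> 110
Step 6: G0=(1+0>=1)=1 G1=NOT G2=NOT 0=1 G2=0(const) -> 110

110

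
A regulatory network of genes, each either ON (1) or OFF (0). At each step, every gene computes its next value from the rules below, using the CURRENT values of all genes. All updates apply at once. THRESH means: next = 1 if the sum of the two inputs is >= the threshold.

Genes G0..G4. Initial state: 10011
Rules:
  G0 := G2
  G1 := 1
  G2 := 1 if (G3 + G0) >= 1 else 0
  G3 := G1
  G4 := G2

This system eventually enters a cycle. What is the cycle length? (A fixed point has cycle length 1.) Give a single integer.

Step 0: 10011
Step 1: G0=G2=0 G1=1(const) G2=(1+1>=1)=1 G3=G1=0 G4=G2=0 -> 01100
Step 2: G0=G2=1 G1=1(const) G2=(0+0>=1)=0 G3=G1=1 G4=G2=1 -> 11011
Step 3: G0=G2=0 G1=1(const) G2=(1+1>=1)=1 G3=G1=1 G4=G2=0 -> 01110
Step 4: G0=G2=1 G1=1(const) G2=(1+0>=1)=1 G3=G1=1 G4=G2=1 -> 11111
Step 5: G0=G2=1 G1=1(const) G2=(1+1>=1)=1 G3=G1=1 G4=G2=1 -> 11111
State from step 5 equals state from step 4 -> cycle length 1

Answer: 1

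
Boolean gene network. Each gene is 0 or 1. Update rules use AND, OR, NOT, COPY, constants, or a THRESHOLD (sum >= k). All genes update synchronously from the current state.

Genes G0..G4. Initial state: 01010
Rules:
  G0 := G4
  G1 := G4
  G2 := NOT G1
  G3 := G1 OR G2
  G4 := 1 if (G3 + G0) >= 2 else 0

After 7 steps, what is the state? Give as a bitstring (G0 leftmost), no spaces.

Step 1: G0=G4=0 G1=G4=0 G2=NOT G1=NOT 1=0 G3=G1|G2=1|0=1 G4=(1+0>=2)=0 -> 00010
Step 2: G0=G4=0 G1=G4=0 G2=NOT G1=NOT 0=1 G3=G1|G2=0|0=0 G4=(1+0>=2)=0 -> 00100
Step 3: G0=G4=0 G1=G4=0 G2=NOT G1=NOT 0=1 G3=G1|G2=0|1=1 G4=(0+0>=2)=0 -> 00110
Step 4: G0=G4=0 G1=G4=0 G2=NOT G1=NOT 0=1 G3=G1|G2=0|1=1 G4=(1+0>=2)=0 -> 00110
Step 5: G0=G4=0 G1=G4=0 G2=NOT G1=NOT 0=1 G3=G1|G2=0|1=1 G4=(1+0>=2)=0 -> 00110
Step 6: G0=G4=0 G1=G4=0 G2=NOT G1=NOT 0=1 G3=G1|G2=0|1=1 G4=(1+0>=2)=0 -> 00110
Step 7: G0=G4=0 G1=G4=0 G2=NOT G1=NOT 0=1 G3=G1|G2=0|1=1 G4=(1+0>=2)=0 -> 00110

00110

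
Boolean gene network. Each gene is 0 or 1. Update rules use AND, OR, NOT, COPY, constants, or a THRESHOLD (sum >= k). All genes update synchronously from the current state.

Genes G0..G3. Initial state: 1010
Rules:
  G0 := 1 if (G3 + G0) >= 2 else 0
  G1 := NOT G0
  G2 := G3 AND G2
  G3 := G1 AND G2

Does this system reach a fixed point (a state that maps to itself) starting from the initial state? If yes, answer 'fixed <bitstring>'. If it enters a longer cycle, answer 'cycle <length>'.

Answer: fixed 0100

Derivation:
Step 0: 1010
Step 1: G0=(0+1>=2)=0 G1=NOT G0=NOT 1=0 G2=G3&G2=0&1=0 G3=G1&G2=0&1=0 -> 0000
Step 2: G0=(0+0>=2)=0 G1=NOT G0=NOT 0=1 G2=G3&G2=0&0=0 G3=G1&G2=0&0=0 -> 0100
Step 3: G0=(0+0>=2)=0 G1=NOT G0=NOT 0=1 G2=G3&G2=0&0=0 G3=G1&G2=1&0=0 -> 0100
Fixed point reached at step 2: 0100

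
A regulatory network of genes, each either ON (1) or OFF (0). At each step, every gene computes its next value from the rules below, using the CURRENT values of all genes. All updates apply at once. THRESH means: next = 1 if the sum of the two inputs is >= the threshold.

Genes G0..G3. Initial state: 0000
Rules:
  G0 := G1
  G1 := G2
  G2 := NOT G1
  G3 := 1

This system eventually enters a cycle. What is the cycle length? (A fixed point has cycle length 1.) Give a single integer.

Answer: 4

Derivation:
Step 0: 0000
Step 1: G0=G1=0 G1=G2=0 G2=NOT G1=NOT 0=1 G3=1(const) -> 0011
Step 2: G0=G1=0 G1=G2=1 G2=NOT G1=NOT 0=1 G3=1(const) -> 0111
Step 3: G0=G1=1 G1=G2=1 G2=NOT G1=NOT 1=0 G3=1(const) -> 1101
Step 4: G0=G1=1 G1=G2=0 G2=NOT G1=NOT 1=0 G3=1(const) -> 1001
Step 5: G0=G1=0 G1=G2=0 G2=NOT G1=NOT 0=1 G3=1(const) -> 0011
State from step 5 equals state from step 1 -> cycle length 4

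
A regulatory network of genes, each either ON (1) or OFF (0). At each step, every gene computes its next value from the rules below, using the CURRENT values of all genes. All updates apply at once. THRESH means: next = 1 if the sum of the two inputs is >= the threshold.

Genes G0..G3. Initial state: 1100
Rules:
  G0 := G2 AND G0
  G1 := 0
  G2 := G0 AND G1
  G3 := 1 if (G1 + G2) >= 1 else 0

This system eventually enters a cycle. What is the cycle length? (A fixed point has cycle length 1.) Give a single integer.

Answer: 1

Derivation:
Step 0: 1100
Step 1: G0=G2&G0=0&1=0 G1=0(const) G2=G0&G1=1&1=1 G3=(1+0>=1)=1 -> 0011
Step 2: G0=G2&G0=1&0=0 G1=0(const) G2=G0&G1=0&0=0 G3=(0+1>=1)=1 -> 0001
Step 3: G0=G2&G0=0&0=0 G1=0(const) G2=G0&G1=0&0=0 G3=(0+0>=1)=0 -> 0000
Step 4: G0=G2&G0=0&0=0 G1=0(const) G2=G0&G1=0&0=0 G3=(0+0>=1)=0 -> 0000
State from step 4 equals state from step 3 -> cycle length 1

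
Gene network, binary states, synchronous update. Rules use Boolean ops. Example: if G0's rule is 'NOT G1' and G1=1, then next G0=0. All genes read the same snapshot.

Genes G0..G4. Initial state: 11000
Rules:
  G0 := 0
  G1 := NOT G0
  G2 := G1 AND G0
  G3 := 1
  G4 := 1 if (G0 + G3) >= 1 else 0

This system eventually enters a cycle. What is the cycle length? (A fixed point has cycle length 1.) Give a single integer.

Answer: 1

Derivation:
Step 0: 11000
Step 1: G0=0(const) G1=NOT G0=NOT 1=0 G2=G1&G0=1&1=1 G3=1(const) G4=(1+0>=1)=1 -> 00111
Step 2: G0=0(const) G1=NOT G0=NOT 0=1 G2=G1&G0=0&0=0 G3=1(const) G4=(0+1>=1)=1 -> 01011
Step 3: G0=0(const) G1=NOT G0=NOT 0=1 G2=G1&G0=1&0=0 G3=1(const) G4=(0+1>=1)=1 -> 01011
State from step 3 equals state from step 2 -> cycle length 1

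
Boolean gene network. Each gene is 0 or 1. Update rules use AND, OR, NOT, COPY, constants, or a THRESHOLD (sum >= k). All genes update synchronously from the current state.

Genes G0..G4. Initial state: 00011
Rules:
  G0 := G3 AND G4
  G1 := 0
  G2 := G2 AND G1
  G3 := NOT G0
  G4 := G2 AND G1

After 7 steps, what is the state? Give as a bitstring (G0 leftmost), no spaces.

Step 1: G0=G3&G4=1&1=1 G1=0(const) G2=G2&G1=0&0=0 G3=NOT G0=NOT 0=1 G4=G2&G1=0&0=0 -> 10010
Step 2: G0=G3&G4=1&0=0 G1=0(const) G2=G2&G1=0&0=0 G3=NOT G0=NOT 1=0 G4=G2&G1=0&0=0 -> 00000
Step 3: G0=G3&G4=0&0=0 G1=0(const) G2=G2&G1=0&0=0 G3=NOT G0=NOT 0=1 G4=G2&G1=0&0=0 -> 00010
Step 4: G0=G3&G4=1&0=0 G1=0(const) G2=G2&G1=0&0=0 G3=NOT G0=NOT 0=1 G4=G2&G1=0&0=0 -> 00010
Step 5: G0=G3&G4=1&0=0 G1=0(const) G2=G2&G1=0&0=0 G3=NOT G0=NOT 0=1 G4=G2&G1=0&0=0 -> 00010
Step 6: G0=G3&G4=1&0=0 G1=0(const) G2=G2&G1=0&0=0 G3=NOT G0=NOT 0=1 G4=G2&G1=0&0=0 -> 00010
Step 7: G0=G3&G4=1&0=0 G1=0(const) G2=G2&G1=0&0=0 G3=NOT G0=NOT 0=1 G4=G2&G1=0&0=0 -> 00010

00010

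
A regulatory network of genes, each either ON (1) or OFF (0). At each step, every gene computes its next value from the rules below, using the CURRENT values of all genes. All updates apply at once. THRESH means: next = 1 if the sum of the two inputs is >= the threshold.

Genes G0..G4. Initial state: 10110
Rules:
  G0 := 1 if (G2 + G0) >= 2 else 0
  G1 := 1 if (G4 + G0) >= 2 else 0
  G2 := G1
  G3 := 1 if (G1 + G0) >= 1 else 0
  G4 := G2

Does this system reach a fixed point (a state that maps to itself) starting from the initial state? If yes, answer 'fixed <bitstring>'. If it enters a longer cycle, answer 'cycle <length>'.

Answer: fixed 00000

Derivation:
Step 0: 10110
Step 1: G0=(1+1>=2)=1 G1=(0+1>=2)=0 G2=G1=0 G3=(0+1>=1)=1 G4=G2=1 -> 10011
Step 2: G0=(0+1>=2)=0 G1=(1+1>=2)=1 G2=G1=0 G3=(0+1>=1)=1 G4=G2=0 -> 01010
Step 3: G0=(0+0>=2)=0 G1=(0+0>=2)=0 G2=G1=1 G3=(1+0>=1)=1 G4=G2=0 -> 00110
Step 4: G0=(1+0>=2)=0 G1=(0+0>=2)=0 G2=G1=0 G3=(0+0>=1)=0 G4=G2=1 -> 00001
Step 5: G0=(0+0>=2)=0 G1=(1+0>=2)=0 G2=G1=0 G3=(0+0>=1)=0 G4=G2=0 -> 00000
Step 6: G0=(0+0>=2)=0 G1=(0+0>=2)=0 G2=G1=0 G3=(0+0>=1)=0 G4=G2=0 -> 00000
Fixed point reached at step 5: 00000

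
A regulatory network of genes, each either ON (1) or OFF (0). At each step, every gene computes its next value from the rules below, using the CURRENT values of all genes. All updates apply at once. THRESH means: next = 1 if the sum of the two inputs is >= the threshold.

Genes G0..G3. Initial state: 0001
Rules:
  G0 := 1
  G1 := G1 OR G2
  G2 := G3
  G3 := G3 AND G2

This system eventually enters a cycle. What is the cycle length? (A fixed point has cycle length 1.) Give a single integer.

Answer: 1

Derivation:
Step 0: 0001
Step 1: G0=1(const) G1=G1|G2=0|0=0 G2=G3=1 G3=G3&G2=1&0=0 -> 1010
Step 2: G0=1(const) G1=G1|G2=0|1=1 G2=G3=0 G3=G3&G2=0&1=0 -> 1100
Step 3: G0=1(const) G1=G1|G2=1|0=1 G2=G3=0 G3=G3&G2=0&0=0 -> 1100
State from step 3 equals state from step 2 -> cycle length 1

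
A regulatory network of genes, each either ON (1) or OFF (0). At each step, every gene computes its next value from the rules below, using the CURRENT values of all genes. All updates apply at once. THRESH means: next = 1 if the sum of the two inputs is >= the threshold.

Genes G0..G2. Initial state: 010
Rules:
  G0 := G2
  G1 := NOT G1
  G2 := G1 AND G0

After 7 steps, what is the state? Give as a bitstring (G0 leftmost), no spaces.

Step 1: G0=G2=0 G1=NOT G1=NOT 1=0 G2=G1&G0=1&0=0 -> 000
Step 2: G0=G2=0 G1=NOT G1=NOT 0=1 G2=G1&G0=0&0=0 -> 010
Step 3: G0=G2=0 G1=NOT G1=NOT 1=0 G2=G1&G0=1&0=0 -> 000
Step 4: G0=G2=0 G1=NOT G1=NOT 0=1 G2=G1&G0=0&0=0 -> 010
Step 5: G0=G2=0 G1=NOT G1=NOT 1=0 G2=G1&G0=1&0=0 -> 000
Step 6: G0=G2=0 G1=NOT G1=NOT 0=1 G2=G1&G0=0&0=0 -> 010
Step 7: G0=G2=0 G1=NOT G1=NOT 1=0 G2=G1&G0=1&0=0 -> 000

000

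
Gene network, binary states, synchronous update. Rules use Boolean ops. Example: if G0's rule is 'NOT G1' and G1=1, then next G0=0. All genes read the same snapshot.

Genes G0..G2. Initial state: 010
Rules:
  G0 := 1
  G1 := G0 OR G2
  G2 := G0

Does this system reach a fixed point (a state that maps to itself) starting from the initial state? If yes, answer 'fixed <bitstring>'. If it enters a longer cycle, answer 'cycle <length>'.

Step 0: 010
Step 1: G0=1(const) G1=G0|G2=0|0=0 G2=G0=0 -> 100
Step 2: G0=1(const) G1=G0|G2=1|0=1 G2=G0=1 -> 111
Step 3: G0=1(const) G1=G0|G2=1|1=1 G2=G0=1 -> 111
Fixed point reached at step 2: 111

Answer: fixed 111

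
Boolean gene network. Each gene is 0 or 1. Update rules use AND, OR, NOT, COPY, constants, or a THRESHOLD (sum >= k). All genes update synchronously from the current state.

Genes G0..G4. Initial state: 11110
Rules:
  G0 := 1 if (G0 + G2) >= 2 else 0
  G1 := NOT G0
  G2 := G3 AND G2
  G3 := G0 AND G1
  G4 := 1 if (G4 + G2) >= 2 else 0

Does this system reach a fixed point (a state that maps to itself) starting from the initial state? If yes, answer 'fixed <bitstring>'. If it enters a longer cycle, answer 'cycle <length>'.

Answer: fixed 01000

Derivation:
Step 0: 11110
Step 1: G0=(1+1>=2)=1 G1=NOT G0=NOT 1=0 G2=G3&G2=1&1=1 G3=G0&G1=1&1=1 G4=(0+1>=2)=0 -> 10110
Step 2: G0=(1+1>=2)=1 G1=NOT G0=NOT 1=0 G2=G3&G2=1&1=1 G3=G0&G1=1&0=0 G4=(0+1>=2)=0 -> 10100
Step 3: G0=(1+1>=2)=1 G1=NOT G0=NOT 1=0 G2=G3&G2=0&1=0 G3=G0&G1=1&0=0 G4=(0+1>=2)=0 -> 10000
Step 4: G0=(1+0>=2)=0 G1=NOT G0=NOT 1=0 G2=G3&G2=0&0=0 G3=G0&G1=1&0=0 G4=(0+0>=2)=0 -> 00000
Step 5: G0=(0+0>=2)=0 G1=NOT G0=NOT 0=1 G2=G3&G2=0&0=0 G3=G0&G1=0&0=0 G4=(0+0>=2)=0 -> 01000
Step 6: G0=(0+0>=2)=0 G1=NOT G0=NOT 0=1 G2=G3&G2=0&0=0 G3=G0&G1=0&1=0 G4=(0+0>=2)=0 -> 01000
Fixed point reached at step 5: 01000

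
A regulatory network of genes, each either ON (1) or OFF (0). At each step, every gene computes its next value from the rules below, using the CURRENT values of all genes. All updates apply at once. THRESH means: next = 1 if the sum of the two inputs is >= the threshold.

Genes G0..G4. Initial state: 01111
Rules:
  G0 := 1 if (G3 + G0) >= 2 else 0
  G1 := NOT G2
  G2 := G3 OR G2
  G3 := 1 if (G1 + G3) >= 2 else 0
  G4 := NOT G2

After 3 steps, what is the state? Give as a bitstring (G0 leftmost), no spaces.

Step 1: G0=(1+0>=2)=0 G1=NOT G2=NOT 1=0 G2=G3|G2=1|1=1 G3=(1+1>=2)=1 G4=NOT G2=NOT 1=0 -> 00110
Step 2: G0=(1+0>=2)=0 G1=NOT G2=NOT 1=0 G2=G3|G2=1|1=1 G3=(0+1>=2)=0 G4=NOT G2=NOT 1=0 -> 00100
Step 3: G0=(0+0>=2)=0 G1=NOT G2=NOT 1=0 G2=G3|G2=0|1=1 G3=(0+0>=2)=0 G4=NOT G2=NOT 1=0 -> 00100

00100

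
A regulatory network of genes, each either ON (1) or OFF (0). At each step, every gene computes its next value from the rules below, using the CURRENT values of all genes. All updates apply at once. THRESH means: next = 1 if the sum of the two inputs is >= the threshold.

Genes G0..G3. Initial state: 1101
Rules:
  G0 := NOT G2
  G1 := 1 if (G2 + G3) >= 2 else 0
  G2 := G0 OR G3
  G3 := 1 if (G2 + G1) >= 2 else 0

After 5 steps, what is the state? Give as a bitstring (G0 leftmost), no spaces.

Step 1: G0=NOT G2=NOT 0=1 G1=(0+1>=2)=0 G2=G0|G3=1|1=1 G3=(0+1>=2)=0 -> 1010
Step 2: G0=NOT G2=NOT 1=0 G1=(1+0>=2)=0 G2=G0|G3=1|0=1 G3=(1+0>=2)=0 -> 0010
Step 3: G0=NOT G2=NOT 1=0 G1=(1+0>=2)=0 G2=G0|G3=0|0=0 G3=(1+0>=2)=0 -> 0000
Step 4: G0=NOT G2=NOT 0=1 G1=(0+0>=2)=0 G2=G0|G3=0|0=0 G3=(0+0>=2)=0 -> 1000
Step 5: G0=NOT G2=NOT 0=1 G1=(0+0>=2)=0 G2=G0|G3=1|0=1 G3=(0+0>=2)=0 -> 1010

1010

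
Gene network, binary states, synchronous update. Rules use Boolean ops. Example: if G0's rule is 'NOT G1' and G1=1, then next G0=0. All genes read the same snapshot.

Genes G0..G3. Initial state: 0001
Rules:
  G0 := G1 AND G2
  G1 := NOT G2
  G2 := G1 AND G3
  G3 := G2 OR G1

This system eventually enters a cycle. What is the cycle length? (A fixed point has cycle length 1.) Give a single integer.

Answer: 5

Derivation:
Step 0: 0001
Step 1: G0=G1&G2=0&0=0 G1=NOT G2=NOT 0=1 G2=G1&G3=0&1=0 G3=G2|G1=0|0=0 -> 0100
Step 2: G0=G1&G2=1&0=0 G1=NOT G2=NOT 0=1 G2=G1&G3=1&0=0 G3=G2|G1=0|1=1 -> 0101
Step 3: G0=G1&G2=1&0=0 G1=NOT G2=NOT 0=1 G2=G1&G3=1&1=1 G3=G2|G1=0|1=1 -> 0111
Step 4: G0=G1&G2=1&1=1 G1=NOT G2=NOT 1=0 G2=G1&G3=1&1=1 G3=G2|G1=1|1=1 -> 1011
Step 5: G0=G1&G2=0&1=0 G1=NOT G2=NOT 1=0 G2=G1&G3=0&1=0 G3=G2|G1=1|0=1 -> 0001
State from step 5 equals state from step 0 -> cycle length 5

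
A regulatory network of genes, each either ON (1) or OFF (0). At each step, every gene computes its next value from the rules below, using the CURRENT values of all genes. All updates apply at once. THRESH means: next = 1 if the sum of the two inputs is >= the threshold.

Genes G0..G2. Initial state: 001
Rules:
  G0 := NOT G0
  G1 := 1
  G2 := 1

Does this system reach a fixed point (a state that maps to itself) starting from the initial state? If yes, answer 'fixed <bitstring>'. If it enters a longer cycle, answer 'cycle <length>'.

Answer: cycle 2

Derivation:
Step 0: 001
Step 1: G0=NOT G0=NOT 0=1 G1=1(const) G2=1(const) -> 111
Step 2: G0=NOT G0=NOT 1=0 G1=1(const) G2=1(const) -> 011
Step 3: G0=NOT G0=NOT 0=1 G1=1(const) G2=1(const) -> 111
Cycle of length 2 starting at step 1 -> no fixed point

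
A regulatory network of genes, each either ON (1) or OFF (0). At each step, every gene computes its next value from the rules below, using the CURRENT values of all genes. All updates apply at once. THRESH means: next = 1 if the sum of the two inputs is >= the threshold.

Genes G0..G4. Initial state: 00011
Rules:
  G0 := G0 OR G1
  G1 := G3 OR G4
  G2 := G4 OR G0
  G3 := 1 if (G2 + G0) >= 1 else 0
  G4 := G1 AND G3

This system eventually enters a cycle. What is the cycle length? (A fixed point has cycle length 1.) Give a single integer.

Answer: 1

Derivation:
Step 0: 00011
Step 1: G0=G0|G1=0|0=0 G1=G3|G4=1|1=1 G2=G4|G0=1|0=1 G3=(0+0>=1)=0 G4=G1&G3=0&1=0 -> 01100
Step 2: G0=G0|G1=0|1=1 G1=G3|G4=0|0=0 G2=G4|G0=0|0=0 G3=(1+0>=1)=1 G4=G1&G3=1&0=0 -> 10010
Step 3: G0=G0|G1=1|0=1 G1=G3|G4=1|0=1 G2=G4|G0=0|1=1 G3=(0+1>=1)=1 G4=G1&G3=0&1=0 -> 11110
Step 4: G0=G0|G1=1|1=1 G1=G3|G4=1|0=1 G2=G4|G0=0|1=1 G3=(1+1>=1)=1 G4=G1&G3=1&1=1 -> 11111
Step 5: G0=G0|G1=1|1=1 G1=G3|G4=1|1=1 G2=G4|G0=1|1=1 G3=(1+1>=1)=1 G4=G1&G3=1&1=1 -> 11111
State from step 5 equals state from step 4 -> cycle length 1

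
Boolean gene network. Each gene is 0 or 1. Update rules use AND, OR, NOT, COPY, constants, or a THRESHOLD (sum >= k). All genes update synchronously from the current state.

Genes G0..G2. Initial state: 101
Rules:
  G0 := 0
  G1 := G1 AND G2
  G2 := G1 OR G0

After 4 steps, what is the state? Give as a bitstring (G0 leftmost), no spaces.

Step 1: G0=0(const) G1=G1&G2=0&1=0 G2=G1|G0=0|1=1 -> 001
Step 2: G0=0(const) G1=G1&G2=0&1=0 G2=G1|G0=0|0=0 -> 000
Step 3: G0=0(const) G1=G1&G2=0&0=0 G2=G1|G0=0|0=0 -> 000
Step 4: G0=0(const) G1=G1&G2=0&0=0 G2=G1|G0=0|0=0 -> 000

000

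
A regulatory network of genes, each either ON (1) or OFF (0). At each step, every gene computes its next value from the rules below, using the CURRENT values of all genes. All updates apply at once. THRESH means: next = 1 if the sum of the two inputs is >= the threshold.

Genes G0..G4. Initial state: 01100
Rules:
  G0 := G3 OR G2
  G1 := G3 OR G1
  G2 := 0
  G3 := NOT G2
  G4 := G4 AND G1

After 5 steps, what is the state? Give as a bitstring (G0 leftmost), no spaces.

Step 1: G0=G3|G2=0|1=1 G1=G3|G1=0|1=1 G2=0(const) G3=NOT G2=NOT 1=0 G4=G4&G1=0&1=0 -> 11000
Step 2: G0=G3|G2=0|0=0 G1=G3|G1=0|1=1 G2=0(const) G3=NOT G2=NOT 0=1 G4=G4&G1=0&1=0 -> 01010
Step 3: G0=G3|G2=1|0=1 G1=G3|G1=1|1=1 G2=0(const) G3=NOT G2=NOT 0=1 G4=G4&G1=0&1=0 -> 11010
Step 4: G0=G3|G2=1|0=1 G1=G3|G1=1|1=1 G2=0(const) G3=NOT G2=NOT 0=1 G4=G4&G1=0&1=0 -> 11010
Step 5: G0=G3|G2=1|0=1 G1=G3|G1=1|1=1 G2=0(const) G3=NOT G2=NOT 0=1 G4=G4&G1=0&1=0 -> 11010

11010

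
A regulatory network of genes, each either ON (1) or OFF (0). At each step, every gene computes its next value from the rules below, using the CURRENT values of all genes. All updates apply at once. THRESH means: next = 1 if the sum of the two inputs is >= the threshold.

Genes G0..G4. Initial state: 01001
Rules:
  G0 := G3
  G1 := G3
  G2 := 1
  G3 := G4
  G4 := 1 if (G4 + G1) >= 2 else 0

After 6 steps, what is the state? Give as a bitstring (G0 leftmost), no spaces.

Step 1: G0=G3=0 G1=G3=0 G2=1(const) G3=G4=1 G4=(1+1>=2)=1 -> 00111
Step 2: G0=G3=1 G1=G3=1 G2=1(const) G3=G4=1 G4=(1+0>=2)=0 -> 11110
Step 3: G0=G3=1 G1=G3=1 G2=1(const) G3=G4=0 G4=(0+1>=2)=0 -> 11100
Step 4: G0=G3=0 G1=G3=0 G2=1(const) G3=G4=0 G4=(0+1>=2)=0 -> 00100
Step 5: G0=G3=0 G1=G3=0 G2=1(const) G3=G4=0 G4=(0+0>=2)=0 -> 00100
Step 6: G0=G3=0 G1=G3=0 G2=1(const) G3=G4=0 G4=(0+0>=2)=0 -> 00100

00100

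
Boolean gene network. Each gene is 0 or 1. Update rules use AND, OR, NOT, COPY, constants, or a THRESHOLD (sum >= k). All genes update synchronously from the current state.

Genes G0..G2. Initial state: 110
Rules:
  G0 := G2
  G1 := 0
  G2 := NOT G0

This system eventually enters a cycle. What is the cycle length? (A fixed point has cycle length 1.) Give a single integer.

Step 0: 110
Step 1: G0=G2=0 G1=0(const) G2=NOT G0=NOT 1=0 -> 000
Step 2: G0=G2=0 G1=0(const) G2=NOT G0=NOT 0=1 -> 001
Step 3: G0=G2=1 G1=0(const) G2=NOT G0=NOT 0=1 -> 101
Step 4: G0=G2=1 G1=0(const) G2=NOT G0=NOT 1=0 -> 100
Step 5: G0=G2=0 G1=0(const) G2=NOT G0=NOT 1=0 -> 000
State from step 5 equals state from step 1 -> cycle length 4

Answer: 4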